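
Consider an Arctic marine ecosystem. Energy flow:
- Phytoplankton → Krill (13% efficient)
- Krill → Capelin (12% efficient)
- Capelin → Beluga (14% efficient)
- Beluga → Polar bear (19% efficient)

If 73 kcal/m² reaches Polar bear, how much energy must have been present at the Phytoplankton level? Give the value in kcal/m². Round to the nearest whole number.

175921 kcal/m²

Cumulative transfer efficiency: 0.13 × 0.12 × 0.14 × 0.19 = 0.00041496
Phytoplankton energy = 73 / 0.00041496 = 175921 kcal/m²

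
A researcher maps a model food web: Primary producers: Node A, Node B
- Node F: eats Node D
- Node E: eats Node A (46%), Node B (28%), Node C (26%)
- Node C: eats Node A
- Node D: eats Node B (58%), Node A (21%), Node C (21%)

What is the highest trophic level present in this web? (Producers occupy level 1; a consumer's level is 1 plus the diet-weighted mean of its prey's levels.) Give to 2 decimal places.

3.21

Node C: 1 + 1 = 2
Node D: 1 + (0.58×1 + 0.21×1 + 0.21×2) = 2.21
Node E: 1 + (0.46×1 + 0.28×1 + 0.26×2) = 2.26
Node F: 1 + 2.21 = 3.21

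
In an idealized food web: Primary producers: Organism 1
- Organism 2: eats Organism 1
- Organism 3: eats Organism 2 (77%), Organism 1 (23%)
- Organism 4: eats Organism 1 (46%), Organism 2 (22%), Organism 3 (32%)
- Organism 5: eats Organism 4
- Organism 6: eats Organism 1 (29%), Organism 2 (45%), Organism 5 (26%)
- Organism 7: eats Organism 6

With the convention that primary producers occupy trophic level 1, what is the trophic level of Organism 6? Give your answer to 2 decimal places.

3.17

Organism 2: 1 + 1 = 2
Organism 3: 1 + (0.77×2 + 0.23×1) = 2.77
Organism 4: 1 + (0.46×1 + 0.22×2 + 0.32×2.77) = 2.7864
Organism 5: 1 + 2.7864 = 3.7864
Organism 6: 1 + (0.29×1 + 0.45×2 + 0.26×3.7864) = 3.174464
Organism 7: 1 + 3.174464 = 4.174464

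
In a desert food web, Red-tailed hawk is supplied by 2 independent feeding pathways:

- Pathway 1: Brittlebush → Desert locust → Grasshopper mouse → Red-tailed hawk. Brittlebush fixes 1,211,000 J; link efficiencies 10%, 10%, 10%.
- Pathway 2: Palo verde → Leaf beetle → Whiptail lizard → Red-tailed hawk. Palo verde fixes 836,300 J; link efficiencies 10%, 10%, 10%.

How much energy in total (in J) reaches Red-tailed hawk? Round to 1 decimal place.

2047.3 J

Pathway 1: 1211000 × 0.1 × 0.1 × 0.1 = 1211 J
Pathway 2: 836300 × 0.1 × 0.1 × 0.1 = 836.3 J
Total at Red-tailed hawk: 1211 + 836.3 = 2047.3 J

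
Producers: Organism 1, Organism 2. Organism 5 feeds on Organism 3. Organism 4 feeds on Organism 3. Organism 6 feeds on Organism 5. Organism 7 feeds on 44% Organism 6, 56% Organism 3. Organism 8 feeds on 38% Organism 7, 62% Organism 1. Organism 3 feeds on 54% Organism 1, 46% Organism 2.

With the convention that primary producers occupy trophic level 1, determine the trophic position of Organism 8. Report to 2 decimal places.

3.09

Organism 3: 1 + (0.54×1 + 0.46×1) = 2
Organism 4: 1 + 2 = 3
Organism 5: 1 + 2 = 3
Organism 6: 1 + 3 = 4
Organism 7: 1 + (0.44×4 + 0.56×2) = 3.88
Organism 8: 1 + (0.38×3.88 + 0.62×1) = 3.0944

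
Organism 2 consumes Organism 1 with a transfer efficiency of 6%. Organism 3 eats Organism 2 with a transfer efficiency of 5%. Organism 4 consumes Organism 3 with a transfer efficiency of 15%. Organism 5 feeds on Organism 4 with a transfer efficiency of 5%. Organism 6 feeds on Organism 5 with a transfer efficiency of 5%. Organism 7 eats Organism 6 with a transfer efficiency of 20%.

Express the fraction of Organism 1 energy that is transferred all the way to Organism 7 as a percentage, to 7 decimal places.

0.0000225%

Product of link efficiencies: 0.06 × 0.05 × 0.15 × 0.05 × 0.05 × 0.2 = 0.000000225
As a percentage: 0.000000225 × 100 = 0.0000225%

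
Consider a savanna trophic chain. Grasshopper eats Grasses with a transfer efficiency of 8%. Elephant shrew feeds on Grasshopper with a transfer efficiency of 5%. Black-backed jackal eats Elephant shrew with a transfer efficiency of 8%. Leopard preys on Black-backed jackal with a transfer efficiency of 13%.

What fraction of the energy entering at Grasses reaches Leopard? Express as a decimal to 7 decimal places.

0.0000416

Product of link efficiencies: 0.08 × 0.05 × 0.08 × 0.13 = 0.0000416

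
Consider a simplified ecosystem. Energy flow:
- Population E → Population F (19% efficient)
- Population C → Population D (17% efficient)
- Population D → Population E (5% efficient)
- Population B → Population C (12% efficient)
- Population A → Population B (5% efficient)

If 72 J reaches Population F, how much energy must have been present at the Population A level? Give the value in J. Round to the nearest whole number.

Cumulative transfer efficiency: 0.05 × 0.12 × 0.17 × 0.05 × 0.19 = 0.00000969
Population A energy = 72 / 0.00000969 = 7430341 J

7430341 J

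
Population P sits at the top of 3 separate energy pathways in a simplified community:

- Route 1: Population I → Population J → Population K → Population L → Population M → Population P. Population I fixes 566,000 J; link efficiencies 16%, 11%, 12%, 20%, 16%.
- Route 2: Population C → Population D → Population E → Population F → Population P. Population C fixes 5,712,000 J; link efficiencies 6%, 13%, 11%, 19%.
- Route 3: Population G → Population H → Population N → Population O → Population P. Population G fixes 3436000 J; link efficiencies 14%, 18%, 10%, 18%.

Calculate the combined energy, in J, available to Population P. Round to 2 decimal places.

2527.99 J

Route 1: 566000 × 0.16 × 0.11 × 0.12 × 0.2 × 0.16 = 38.252544 J
Route 2: 5712000 × 0.06 × 0.13 × 0.11 × 0.19 = 931.17024 J
Route 3: 3436000 × 0.14 × 0.18 × 0.1 × 0.18 = 1558.5696 J
Total at Population P: 38.252544 + 931.17024 + 1558.5696 = 2527.992384 J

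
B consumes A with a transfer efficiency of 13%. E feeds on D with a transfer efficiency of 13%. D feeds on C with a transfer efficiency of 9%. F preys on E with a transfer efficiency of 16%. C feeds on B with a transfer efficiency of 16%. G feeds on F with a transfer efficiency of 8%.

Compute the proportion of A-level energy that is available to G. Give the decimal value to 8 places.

0.00000312

Product of link efficiencies: 0.13 × 0.16 × 0.09 × 0.13 × 0.16 × 0.08 = 0.000003115008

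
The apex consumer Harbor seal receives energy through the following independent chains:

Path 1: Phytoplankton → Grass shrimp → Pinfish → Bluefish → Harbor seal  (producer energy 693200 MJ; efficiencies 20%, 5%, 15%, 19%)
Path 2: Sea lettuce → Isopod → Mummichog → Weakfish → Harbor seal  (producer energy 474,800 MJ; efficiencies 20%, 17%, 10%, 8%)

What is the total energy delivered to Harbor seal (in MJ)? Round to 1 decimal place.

Path 1: 693200 × 0.2 × 0.05 × 0.15 × 0.19 = 197.562 MJ
Path 2: 474800 × 0.2 × 0.17 × 0.1 × 0.08 = 129.1456 MJ
Total at Harbor seal: 197.562 + 129.1456 = 326.7076 MJ

326.7 MJ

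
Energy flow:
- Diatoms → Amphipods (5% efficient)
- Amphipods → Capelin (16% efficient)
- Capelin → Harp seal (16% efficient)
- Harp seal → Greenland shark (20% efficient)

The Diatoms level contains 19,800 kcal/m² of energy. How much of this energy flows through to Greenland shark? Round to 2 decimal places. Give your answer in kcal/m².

5.07 kcal/m²

Amphipods: 19800 × 0.05 = 990 kcal/m²
Capelin: 990 × 0.16 = 158.4 kcal/m²
Harp seal: 158.4 × 0.16 = 25.344 kcal/m²
Greenland shark: 25.344 × 0.2 = 5.0688 kcal/m²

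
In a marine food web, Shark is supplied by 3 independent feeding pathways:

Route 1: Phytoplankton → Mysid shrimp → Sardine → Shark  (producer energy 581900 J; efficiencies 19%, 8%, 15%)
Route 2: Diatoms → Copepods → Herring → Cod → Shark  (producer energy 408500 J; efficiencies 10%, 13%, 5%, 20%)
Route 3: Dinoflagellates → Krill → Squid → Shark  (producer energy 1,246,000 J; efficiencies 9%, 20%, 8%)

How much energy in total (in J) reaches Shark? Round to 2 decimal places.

Route 1: 581900 × 0.19 × 0.08 × 0.15 = 1326.732 J
Route 2: 408500 × 0.1 × 0.13 × 0.05 × 0.2 = 53.105 J
Route 3: 1246000 × 0.09 × 0.2 × 0.08 = 1794.24 J
Total at Shark: 1326.732 + 53.105 + 1794.24 = 3174.077 J

3174.08 J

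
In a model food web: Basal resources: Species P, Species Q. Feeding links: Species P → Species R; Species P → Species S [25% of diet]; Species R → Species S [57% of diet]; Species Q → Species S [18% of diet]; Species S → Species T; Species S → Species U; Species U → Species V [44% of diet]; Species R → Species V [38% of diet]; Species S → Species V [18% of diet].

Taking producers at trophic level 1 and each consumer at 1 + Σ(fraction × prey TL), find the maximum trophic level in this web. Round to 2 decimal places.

Species R: 1 + 1 = 2
Species S: 1 + (0.25×1 + 0.57×2 + 0.18×1) = 2.57
Species T: 1 + 2.57 = 3.57
Species U: 1 + 2.57 = 3.57
Species V: 1 + (0.44×3.57 + 0.38×2 + 0.18×2.57) = 3.7934

3.79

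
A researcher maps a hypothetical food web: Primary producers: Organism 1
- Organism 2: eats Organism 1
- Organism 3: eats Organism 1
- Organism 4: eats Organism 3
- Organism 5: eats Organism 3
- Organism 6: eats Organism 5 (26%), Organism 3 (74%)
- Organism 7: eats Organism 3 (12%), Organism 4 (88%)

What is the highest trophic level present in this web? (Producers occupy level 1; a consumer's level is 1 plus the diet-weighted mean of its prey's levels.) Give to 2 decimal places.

Organism 2: 1 + 1 = 2
Organism 3: 1 + 1 = 2
Organism 4: 1 + 2 = 3
Organism 5: 1 + 2 = 3
Organism 6: 1 + (0.26×3 + 0.74×2) = 3.26
Organism 7: 1 + (0.12×2 + 0.88×3) = 3.88

3.88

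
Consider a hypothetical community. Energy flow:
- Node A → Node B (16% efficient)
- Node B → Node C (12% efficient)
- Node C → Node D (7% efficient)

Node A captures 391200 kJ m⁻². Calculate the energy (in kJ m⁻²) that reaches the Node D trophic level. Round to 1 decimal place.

Node B: 391200 × 0.16 = 62592 kJ m⁻²
Node C: 62592 × 0.12 = 7511.04 kJ m⁻²
Node D: 7511.04 × 0.07 = 525.7728 kJ m⁻²

525.8 kJ m⁻²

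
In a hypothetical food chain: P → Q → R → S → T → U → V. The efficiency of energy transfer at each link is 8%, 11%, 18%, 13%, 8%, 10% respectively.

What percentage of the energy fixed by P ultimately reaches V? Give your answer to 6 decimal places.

0.000165%

Product of link efficiencies: 0.08 × 0.11 × 0.18 × 0.13 × 0.08 × 0.1 = 0.00000164736
As a percentage: 0.00000164736 × 100 = 0.000165%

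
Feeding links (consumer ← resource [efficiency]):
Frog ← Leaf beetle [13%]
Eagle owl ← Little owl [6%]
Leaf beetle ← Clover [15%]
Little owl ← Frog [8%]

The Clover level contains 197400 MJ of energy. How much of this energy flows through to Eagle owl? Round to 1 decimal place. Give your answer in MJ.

18.5 MJ

Leaf beetle: 197400 × 0.15 = 29610 MJ
Frog: 29610 × 0.13 = 3849.3 MJ
Little owl: 3849.3 × 0.08 = 307.944 MJ
Eagle owl: 307.944 × 0.06 = 18.47664 MJ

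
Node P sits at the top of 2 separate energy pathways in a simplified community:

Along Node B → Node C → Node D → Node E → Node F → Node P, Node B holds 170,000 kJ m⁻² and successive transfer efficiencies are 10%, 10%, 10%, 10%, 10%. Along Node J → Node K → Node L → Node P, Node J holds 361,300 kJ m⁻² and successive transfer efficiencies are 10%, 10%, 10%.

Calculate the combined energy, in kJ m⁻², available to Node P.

363 kJ m⁻²

Via Node B: 170000 × 0.1 × 0.1 × 0.1 × 0.1 × 0.1 = 1.7 kJ m⁻²
Via Node J: 361300 × 0.1 × 0.1 × 0.1 = 361.3 kJ m⁻²
Total at Node P: 1.7 + 361.3 = 363 kJ m⁻²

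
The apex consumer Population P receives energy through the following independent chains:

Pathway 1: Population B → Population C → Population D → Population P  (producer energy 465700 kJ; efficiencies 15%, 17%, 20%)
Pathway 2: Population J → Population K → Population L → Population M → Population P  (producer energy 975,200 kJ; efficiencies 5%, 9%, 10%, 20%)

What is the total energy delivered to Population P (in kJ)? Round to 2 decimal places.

2462.84 kJ

Pathway 1: 465700 × 0.15 × 0.17 × 0.2 = 2375.07 kJ
Pathway 2: 975200 × 0.05 × 0.09 × 0.1 × 0.2 = 87.768 kJ
Total at Population P: 2375.07 + 87.768 = 2462.838 kJ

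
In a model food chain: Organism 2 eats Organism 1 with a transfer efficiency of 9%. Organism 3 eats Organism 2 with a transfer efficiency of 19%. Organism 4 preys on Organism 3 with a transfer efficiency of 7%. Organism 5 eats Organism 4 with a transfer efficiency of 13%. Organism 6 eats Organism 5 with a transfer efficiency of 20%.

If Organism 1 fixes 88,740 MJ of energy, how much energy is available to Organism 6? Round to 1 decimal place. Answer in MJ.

2.8 MJ

Organism 2: 88740 × 0.09 = 7986.6 MJ
Organism 3: 7986.6 × 0.19 = 1517.454 MJ
Organism 4: 1517.454 × 0.07 = 106.22178 MJ
Organism 5: 106.22178 × 0.13 = 13.8088314 MJ
Organism 6: 13.8088314 × 0.2 = 2.76176628 MJ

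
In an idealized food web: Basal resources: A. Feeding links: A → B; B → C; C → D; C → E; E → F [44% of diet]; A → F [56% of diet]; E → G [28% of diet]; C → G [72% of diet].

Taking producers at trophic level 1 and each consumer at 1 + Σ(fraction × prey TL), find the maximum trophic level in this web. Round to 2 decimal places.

4.28

B: 1 + 1 = 2
C: 1 + 2 = 3
D: 1 + 3 = 4
E: 1 + 3 = 4
F: 1 + (0.44×4 + 0.56×1) = 3.32
G: 1 + (0.28×4 + 0.72×3) = 4.28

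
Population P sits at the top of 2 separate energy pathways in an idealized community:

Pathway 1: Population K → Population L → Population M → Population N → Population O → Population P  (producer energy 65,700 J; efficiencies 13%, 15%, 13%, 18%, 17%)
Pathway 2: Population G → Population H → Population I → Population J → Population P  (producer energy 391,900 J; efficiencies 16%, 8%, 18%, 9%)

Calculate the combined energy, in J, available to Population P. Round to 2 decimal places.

Pathway 1: 65700 × 0.13 × 0.15 × 0.13 × 0.18 × 0.17 = 5.0964147 J
Pathway 2: 391900 × 0.16 × 0.08 × 0.18 × 0.09 = 81.264384 J
Total at Population P: 5.0964147 + 81.264384 = 86.3607987 J

86.36 J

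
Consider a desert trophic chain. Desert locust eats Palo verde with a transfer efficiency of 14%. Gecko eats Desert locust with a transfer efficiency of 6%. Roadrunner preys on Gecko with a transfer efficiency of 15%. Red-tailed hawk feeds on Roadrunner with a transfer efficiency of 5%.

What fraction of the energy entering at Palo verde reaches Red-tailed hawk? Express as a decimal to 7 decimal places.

Product of link efficiencies: 0.14 × 0.06 × 0.15 × 0.05 = 0.000063

0.0000630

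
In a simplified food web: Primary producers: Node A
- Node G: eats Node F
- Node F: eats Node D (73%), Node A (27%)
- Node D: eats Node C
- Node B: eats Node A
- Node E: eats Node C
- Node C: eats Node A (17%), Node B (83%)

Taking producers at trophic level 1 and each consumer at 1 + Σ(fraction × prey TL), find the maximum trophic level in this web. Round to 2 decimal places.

5.07

Node B: 1 + 1 = 2
Node C: 1 + (0.17×1 + 0.83×2) = 2.83
Node D: 1 + 2.83 = 3.83
Node E: 1 + 2.83 = 3.83
Node F: 1 + (0.73×3.83 + 0.27×1) = 4.0659
Node G: 1 + 4.0659 = 5.0659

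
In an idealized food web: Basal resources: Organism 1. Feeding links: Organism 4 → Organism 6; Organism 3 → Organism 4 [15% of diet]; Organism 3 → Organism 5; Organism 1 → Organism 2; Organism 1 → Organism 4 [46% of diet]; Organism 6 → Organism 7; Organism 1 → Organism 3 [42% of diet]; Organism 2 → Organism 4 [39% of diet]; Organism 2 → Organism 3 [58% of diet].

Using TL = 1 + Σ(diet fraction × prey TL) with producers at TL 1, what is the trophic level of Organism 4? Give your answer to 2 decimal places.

Organism 2: 1 + 1 = 2
Organism 3: 1 + (0.58×2 + 0.42×1) = 2.58
Organism 4: 1 + (0.46×1 + 0.15×2.58 + 0.39×2) = 2.627
Organism 5: 1 + 2.58 = 3.58
Organism 6: 1 + 2.627 = 3.627
Organism 7: 1 + 3.627 = 4.627

2.63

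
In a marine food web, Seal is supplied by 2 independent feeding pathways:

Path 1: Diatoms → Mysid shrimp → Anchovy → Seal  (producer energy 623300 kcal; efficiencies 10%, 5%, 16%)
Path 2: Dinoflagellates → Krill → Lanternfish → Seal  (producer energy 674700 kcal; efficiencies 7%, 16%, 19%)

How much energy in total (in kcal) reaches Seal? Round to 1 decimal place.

1934.4 kcal

Path 1: 623300 × 0.1 × 0.05 × 0.16 = 498.64 kcal
Path 2: 674700 × 0.07 × 0.16 × 0.19 = 1435.7616 kcal
Total at Seal: 498.64 + 1435.7616 = 1934.4016 kcal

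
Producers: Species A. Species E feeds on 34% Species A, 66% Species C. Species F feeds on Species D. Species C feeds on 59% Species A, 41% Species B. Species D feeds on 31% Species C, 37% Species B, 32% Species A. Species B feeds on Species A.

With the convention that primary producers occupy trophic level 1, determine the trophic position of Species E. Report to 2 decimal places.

Species B: 1 + 1 = 2
Species C: 1 + (0.59×1 + 0.41×2) = 2.41
Species D: 1 + (0.31×2.41 + 0.37×2 + 0.32×1) = 2.8071
Species E: 1 + (0.34×1 + 0.66×2.41) = 2.9306
Species F: 1 + 2.8071 = 3.8071

2.93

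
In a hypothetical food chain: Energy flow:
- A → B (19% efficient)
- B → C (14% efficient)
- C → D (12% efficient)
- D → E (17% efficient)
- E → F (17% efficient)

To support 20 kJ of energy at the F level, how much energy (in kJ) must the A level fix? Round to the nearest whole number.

216805 kJ

Cumulative transfer efficiency: 0.19 × 0.14 × 0.12 × 0.17 × 0.17 = 0.0000922488
A energy = 20 / 0.0000922488 = 216805 kJ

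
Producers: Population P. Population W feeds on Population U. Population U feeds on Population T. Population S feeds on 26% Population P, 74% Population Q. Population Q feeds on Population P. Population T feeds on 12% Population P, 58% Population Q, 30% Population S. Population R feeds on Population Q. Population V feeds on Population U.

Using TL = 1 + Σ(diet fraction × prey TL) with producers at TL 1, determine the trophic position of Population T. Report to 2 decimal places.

3.10

Population Q: 1 + 1 = 2
Population R: 1 + 2 = 3
Population S: 1 + (0.26×1 + 0.74×2) = 2.74
Population T: 1 + (0.12×1 + 0.58×2 + 0.3×2.74) = 3.102
Population U: 1 + 3.102 = 4.102
Population V: 1 + 4.102 = 5.102
Population W: 1 + 4.102 = 5.102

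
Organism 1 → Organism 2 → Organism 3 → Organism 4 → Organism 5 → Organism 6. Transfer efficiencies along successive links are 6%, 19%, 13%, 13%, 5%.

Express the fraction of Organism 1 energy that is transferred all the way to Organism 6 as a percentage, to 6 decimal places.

Product of link efficiencies: 0.06 × 0.19 × 0.13 × 0.13 × 0.05 = 0.000009633
As a percentage: 0.000009633 × 100 = 0.000963%

0.000963%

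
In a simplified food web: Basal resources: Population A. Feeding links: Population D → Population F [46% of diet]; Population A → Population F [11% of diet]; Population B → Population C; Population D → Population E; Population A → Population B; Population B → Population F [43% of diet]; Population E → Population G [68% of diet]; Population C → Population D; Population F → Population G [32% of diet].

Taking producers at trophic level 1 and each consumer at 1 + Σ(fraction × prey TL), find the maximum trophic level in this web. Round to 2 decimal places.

Population B: 1 + 1 = 2
Population C: 1 + 2 = 3
Population D: 1 + 3 = 4
Population E: 1 + 4 = 5
Population F: 1 + (0.11×1 + 0.43×2 + 0.46×4) = 3.81
Population G: 1 + (0.68×5 + 0.32×3.81) = 5.6192

5.62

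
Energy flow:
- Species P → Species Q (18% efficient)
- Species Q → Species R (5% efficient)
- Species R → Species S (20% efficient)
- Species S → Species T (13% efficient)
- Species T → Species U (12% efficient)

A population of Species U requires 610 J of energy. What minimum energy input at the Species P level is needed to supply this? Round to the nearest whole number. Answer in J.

Cumulative transfer efficiency: 0.18 × 0.05 × 0.2 × 0.13 × 0.12 = 0.00002808
Species P energy = 610 / 0.00002808 = 21723647 J

21723647 J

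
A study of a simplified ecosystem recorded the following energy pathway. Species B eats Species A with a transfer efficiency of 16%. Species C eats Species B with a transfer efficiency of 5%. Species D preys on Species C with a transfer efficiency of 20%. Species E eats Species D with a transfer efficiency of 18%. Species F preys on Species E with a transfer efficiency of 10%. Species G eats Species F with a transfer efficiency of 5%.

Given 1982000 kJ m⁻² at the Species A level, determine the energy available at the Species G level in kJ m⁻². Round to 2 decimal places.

2.85 kJ m⁻²

Species B: 1982000 × 0.16 = 317120 kJ m⁻²
Species C: 317120 × 0.05 = 15856 kJ m⁻²
Species D: 15856 × 0.2 = 3171.2 kJ m⁻²
Species E: 3171.2 × 0.18 = 570.816 kJ m⁻²
Species F: 570.816 × 0.1 = 57.0816 kJ m⁻²
Species G: 57.0816 × 0.05 = 2.85408 kJ m⁻²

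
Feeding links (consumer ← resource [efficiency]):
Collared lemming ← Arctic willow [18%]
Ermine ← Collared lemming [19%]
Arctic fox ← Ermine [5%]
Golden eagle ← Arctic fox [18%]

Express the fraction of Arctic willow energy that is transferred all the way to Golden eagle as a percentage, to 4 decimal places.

0.0308%

Product of link efficiencies: 0.18 × 0.19 × 0.05 × 0.18 = 0.0003078
As a percentage: 0.0003078 × 100 = 0.0308%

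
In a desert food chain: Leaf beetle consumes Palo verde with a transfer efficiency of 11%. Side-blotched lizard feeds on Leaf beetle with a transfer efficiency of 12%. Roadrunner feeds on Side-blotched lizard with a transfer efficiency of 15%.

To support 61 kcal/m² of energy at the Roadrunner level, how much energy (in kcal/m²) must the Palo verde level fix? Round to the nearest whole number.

30808 kcal/m²

Cumulative transfer efficiency: 0.11 × 0.12 × 0.15 = 0.00198
Palo verde energy = 61 / 0.00198 = 30808 kcal/m²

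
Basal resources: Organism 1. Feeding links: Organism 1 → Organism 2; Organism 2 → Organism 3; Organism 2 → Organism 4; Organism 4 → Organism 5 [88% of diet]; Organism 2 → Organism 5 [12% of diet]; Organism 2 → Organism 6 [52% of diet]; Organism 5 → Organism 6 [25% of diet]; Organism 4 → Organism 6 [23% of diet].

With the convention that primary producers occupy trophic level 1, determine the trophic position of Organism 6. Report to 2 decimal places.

3.70

Organism 2: 1 + 1 = 2
Organism 3: 1 + 2 = 3
Organism 4: 1 + 2 = 3
Organism 5: 1 + (0.88×3 + 0.12×2) = 3.88
Organism 6: 1 + (0.52×2 + 0.25×3.88 + 0.23×3) = 3.7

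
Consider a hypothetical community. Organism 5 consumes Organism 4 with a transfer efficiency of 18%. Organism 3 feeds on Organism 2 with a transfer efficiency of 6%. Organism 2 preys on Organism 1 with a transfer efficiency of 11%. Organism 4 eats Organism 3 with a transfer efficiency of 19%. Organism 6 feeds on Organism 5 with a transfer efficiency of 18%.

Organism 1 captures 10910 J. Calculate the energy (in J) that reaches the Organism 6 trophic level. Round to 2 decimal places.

0.44 J

Organism 2: 10910 × 0.11 = 1200.1 J
Organism 3: 1200.1 × 0.06 = 72.006 J
Organism 4: 72.006 × 0.19 = 13.68114 J
Organism 5: 13.68114 × 0.18 = 2.4626052 J
Organism 6: 2.4626052 × 0.18 = 0.443268936 J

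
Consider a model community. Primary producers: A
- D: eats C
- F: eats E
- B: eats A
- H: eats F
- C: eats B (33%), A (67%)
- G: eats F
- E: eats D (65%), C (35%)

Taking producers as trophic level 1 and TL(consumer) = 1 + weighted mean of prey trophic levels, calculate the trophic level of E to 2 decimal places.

B: 1 + 1 = 2
C: 1 + (0.33×2 + 0.67×1) = 2.33
D: 1 + 2.33 = 3.33
E: 1 + (0.65×3.33 + 0.35×2.33) = 3.98
F: 1 + 3.98 = 4.98
G: 1 + 4.98 = 5.98
H: 1 + 4.98 = 5.98

3.98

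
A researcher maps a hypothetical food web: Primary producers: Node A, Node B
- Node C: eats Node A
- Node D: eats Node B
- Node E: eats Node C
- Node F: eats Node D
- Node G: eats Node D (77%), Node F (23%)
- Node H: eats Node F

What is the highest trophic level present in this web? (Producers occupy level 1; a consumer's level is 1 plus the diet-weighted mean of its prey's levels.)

Node C: 1 + 1 = 2
Node D: 1 + 1 = 2
Node E: 1 + 2 = 3
Node F: 1 + 2 = 3
Node G: 1 + (0.77×2 + 0.23×3) = 3.23
Node H: 1 + 3 = 4

4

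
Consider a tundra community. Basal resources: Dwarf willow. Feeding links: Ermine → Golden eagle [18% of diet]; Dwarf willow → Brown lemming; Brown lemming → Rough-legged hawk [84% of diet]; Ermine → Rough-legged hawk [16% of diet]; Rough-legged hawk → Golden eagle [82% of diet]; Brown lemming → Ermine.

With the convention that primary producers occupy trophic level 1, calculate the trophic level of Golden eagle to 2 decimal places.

Brown lemming: 1 + 1 = 2
Ermine: 1 + 2 = 3
Rough-legged hawk: 1 + (0.84×2 + 0.16×3) = 3.16
Golden eagle: 1 + (0.82×3.16 + 0.18×3) = 4.1312

4.13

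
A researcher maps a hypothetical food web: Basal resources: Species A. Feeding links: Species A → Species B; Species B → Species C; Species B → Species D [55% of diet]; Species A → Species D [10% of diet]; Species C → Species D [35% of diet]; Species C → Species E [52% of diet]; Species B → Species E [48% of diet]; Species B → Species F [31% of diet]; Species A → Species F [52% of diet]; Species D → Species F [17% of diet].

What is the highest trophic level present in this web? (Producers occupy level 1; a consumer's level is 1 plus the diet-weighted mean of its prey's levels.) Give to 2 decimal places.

Species B: 1 + 1 = 2
Species C: 1 + 2 = 3
Species D: 1 + (0.55×2 + 0.1×1 + 0.35×3) = 3.25
Species E: 1 + (0.52×3 + 0.48×2) = 3.52
Species F: 1 + (0.31×2 + 0.52×1 + 0.17×3.25) = 2.6925

3.52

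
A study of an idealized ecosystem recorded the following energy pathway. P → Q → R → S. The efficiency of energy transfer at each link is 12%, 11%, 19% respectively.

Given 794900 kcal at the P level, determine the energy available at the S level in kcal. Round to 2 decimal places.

Q: 794900 × 0.12 = 95388 kcal
R: 95388 × 0.11 = 10492.68 kcal
S: 10492.68 × 0.19 = 1993.6092 kcal

1993.61 kcal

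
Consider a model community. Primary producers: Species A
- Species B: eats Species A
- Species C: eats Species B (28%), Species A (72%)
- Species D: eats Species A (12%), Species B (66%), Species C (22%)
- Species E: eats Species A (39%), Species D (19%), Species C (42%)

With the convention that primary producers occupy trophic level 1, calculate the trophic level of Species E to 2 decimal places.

Species B: 1 + 1 = 2
Species C: 1 + (0.28×2 + 0.72×1) = 2.28
Species D: 1 + (0.12×1 + 0.66×2 + 0.22×2.28) = 2.9416
Species E: 1 + (0.39×1 + 0.19×2.9416 + 0.42×2.28) = 2.906504

2.91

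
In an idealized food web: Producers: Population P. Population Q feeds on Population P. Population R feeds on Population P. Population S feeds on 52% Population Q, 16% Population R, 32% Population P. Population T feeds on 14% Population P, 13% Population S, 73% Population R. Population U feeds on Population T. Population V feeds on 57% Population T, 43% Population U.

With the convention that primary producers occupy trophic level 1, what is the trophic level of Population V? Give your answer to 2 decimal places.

Population Q: 1 + 1 = 2
Population R: 1 + 1 = 2
Population S: 1 + (0.52×2 + 0.16×2 + 0.32×1) = 2.68
Population T: 1 + (0.14×1 + 0.13×2.68 + 0.73×2) = 2.9484
Population U: 1 + 2.9484 = 3.9484
Population V: 1 + (0.57×2.9484 + 0.43×3.9484) = 4.3784

4.38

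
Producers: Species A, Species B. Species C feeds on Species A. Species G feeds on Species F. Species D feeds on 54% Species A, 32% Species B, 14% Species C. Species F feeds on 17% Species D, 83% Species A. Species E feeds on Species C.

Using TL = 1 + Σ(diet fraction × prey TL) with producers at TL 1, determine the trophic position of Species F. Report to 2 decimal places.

2.19

Species C: 1 + 1 = 2
Species D: 1 + (0.54×1 + 0.32×1 + 0.14×2) = 2.14
Species E: 1 + 2 = 3
Species F: 1 + (0.17×2.14 + 0.83×1) = 2.1938
Species G: 1 + 2.1938 = 3.1938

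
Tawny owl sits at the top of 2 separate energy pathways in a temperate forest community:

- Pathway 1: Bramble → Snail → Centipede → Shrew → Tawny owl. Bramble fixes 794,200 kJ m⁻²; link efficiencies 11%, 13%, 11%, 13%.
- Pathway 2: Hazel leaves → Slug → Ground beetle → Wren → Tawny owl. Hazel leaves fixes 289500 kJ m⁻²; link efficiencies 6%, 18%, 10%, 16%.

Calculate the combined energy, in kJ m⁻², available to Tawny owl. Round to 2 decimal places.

Pathway 1: 794200 × 0.11 × 0.13 × 0.11 × 0.13 = 162.405958 kJ m⁻²
Pathway 2: 289500 × 0.06 × 0.18 × 0.1 × 0.16 = 50.0256 kJ m⁻²
Total at Tawny owl: 162.405958 + 50.0256 = 212.431558 kJ m⁻²

212.43 kJ m⁻²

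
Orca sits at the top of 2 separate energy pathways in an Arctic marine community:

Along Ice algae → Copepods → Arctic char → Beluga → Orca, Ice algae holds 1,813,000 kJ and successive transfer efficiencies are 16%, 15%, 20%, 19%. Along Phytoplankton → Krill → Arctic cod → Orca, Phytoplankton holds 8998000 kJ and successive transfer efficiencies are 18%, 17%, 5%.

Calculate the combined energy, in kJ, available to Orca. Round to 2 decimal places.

15420.40 kJ

Via Ice algae: 1813000 × 0.16 × 0.15 × 0.2 × 0.19 = 1653.456 kJ
Via Phytoplankton: 8998000 × 0.18 × 0.17 × 0.05 = 13766.94 kJ
Total at Orca: 1653.456 + 13766.94 = 15420.396 kJ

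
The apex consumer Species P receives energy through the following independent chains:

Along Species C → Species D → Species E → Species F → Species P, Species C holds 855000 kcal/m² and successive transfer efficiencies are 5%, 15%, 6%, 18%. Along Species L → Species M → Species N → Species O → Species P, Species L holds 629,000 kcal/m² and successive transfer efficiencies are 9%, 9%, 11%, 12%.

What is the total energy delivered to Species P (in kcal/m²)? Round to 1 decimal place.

Via Species C: 855000 × 0.05 × 0.15 × 0.06 × 0.18 = 69.255 kcal/m²
Via Species L: 629000 × 0.09 × 0.09 × 0.11 × 0.12 = 67.25268 kcal/m²
Total at Species P: 69.255 + 67.25268 = 136.50768 kcal/m²

136.5 kcal/m²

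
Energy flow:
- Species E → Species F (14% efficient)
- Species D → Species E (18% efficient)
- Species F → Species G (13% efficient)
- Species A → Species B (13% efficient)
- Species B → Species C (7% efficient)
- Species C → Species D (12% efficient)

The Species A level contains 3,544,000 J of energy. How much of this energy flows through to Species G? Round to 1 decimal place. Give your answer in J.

Species B: 3544000 × 0.13 = 460720 J
Species C: 460720 × 0.07 = 32250.4 J
Species D: 32250.4 × 0.12 = 3870.048 J
Species E: 3870.048 × 0.18 = 696.60864 J
Species F: 696.60864 × 0.14 = 97.5252096 J
Species G: 97.5252096 × 0.13 = 12.678277248 J

12.7 J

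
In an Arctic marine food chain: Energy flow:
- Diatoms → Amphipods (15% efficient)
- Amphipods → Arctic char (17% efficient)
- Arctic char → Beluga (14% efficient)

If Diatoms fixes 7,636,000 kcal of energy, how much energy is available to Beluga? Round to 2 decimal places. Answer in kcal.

Amphipods: 7636000 × 0.15 = 1145400 kcal
Arctic char: 1145400 × 0.17 = 194718 kcal
Beluga: 194718 × 0.14 = 27260.52 kcal

27260.52 kcal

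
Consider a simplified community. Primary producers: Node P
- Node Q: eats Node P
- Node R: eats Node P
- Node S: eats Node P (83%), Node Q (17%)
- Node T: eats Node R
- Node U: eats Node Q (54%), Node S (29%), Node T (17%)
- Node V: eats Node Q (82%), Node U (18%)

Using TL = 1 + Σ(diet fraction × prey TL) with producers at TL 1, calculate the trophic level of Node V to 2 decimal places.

3.22

Node Q: 1 + 1 = 2
Node R: 1 + 1 = 2
Node S: 1 + (0.83×1 + 0.17×2) = 2.17
Node T: 1 + 2 = 3
Node U: 1 + (0.54×2 + 0.29×2.17 + 0.17×3) = 3.2193
Node V: 1 + (0.82×2 + 0.18×3.2193) = 3.219474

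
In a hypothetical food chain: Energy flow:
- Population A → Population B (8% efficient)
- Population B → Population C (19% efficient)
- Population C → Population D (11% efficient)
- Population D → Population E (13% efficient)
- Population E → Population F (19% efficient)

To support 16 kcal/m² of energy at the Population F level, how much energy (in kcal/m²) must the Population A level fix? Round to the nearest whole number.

387424 kcal/m²

Cumulative transfer efficiency: 0.08 × 0.19 × 0.11 × 0.13 × 0.19 = 0.0000412984
Population A energy = 16 / 0.0000412984 = 387424 kcal/m²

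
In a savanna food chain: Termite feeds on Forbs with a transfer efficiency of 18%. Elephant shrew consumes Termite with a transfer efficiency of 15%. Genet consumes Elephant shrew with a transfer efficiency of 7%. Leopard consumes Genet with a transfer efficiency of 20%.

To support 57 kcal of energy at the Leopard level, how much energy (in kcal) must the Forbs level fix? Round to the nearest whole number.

Cumulative transfer efficiency: 0.18 × 0.15 × 0.07 × 0.2 = 0.000378
Forbs energy = 57 / 0.000378 = 150794 kcal

150794 kcal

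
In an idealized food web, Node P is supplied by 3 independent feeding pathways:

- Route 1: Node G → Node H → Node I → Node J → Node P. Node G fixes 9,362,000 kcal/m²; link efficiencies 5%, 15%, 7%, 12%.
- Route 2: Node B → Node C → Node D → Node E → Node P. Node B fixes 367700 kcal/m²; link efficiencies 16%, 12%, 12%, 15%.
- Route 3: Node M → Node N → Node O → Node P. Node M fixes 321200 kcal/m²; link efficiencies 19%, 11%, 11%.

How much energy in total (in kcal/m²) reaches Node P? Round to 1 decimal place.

Route 1: 9362000 × 0.05 × 0.15 × 0.07 × 0.12 = 589.806 kcal/m²
Route 2: 367700 × 0.16 × 0.12 × 0.12 × 0.15 = 127.07712 kcal/m²
Route 3: 321200 × 0.19 × 0.11 × 0.11 = 738.4388 kcal/m²
Total at Node P: 589.806 + 127.07712 + 738.4388 = 1455.32192 kcal/m²

1455.3 kcal/m²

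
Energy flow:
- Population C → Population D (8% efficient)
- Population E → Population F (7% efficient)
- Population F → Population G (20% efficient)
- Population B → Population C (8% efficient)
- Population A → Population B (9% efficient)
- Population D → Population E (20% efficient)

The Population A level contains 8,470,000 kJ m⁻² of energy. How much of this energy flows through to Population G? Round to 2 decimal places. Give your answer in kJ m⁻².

13.66 kJ m⁻²

Population B: 8470000 × 0.09 = 762300 kJ m⁻²
Population C: 762300 × 0.08 = 60984 kJ m⁻²
Population D: 60984 × 0.08 = 4878.72 kJ m⁻²
Population E: 4878.72 × 0.2 = 975.744 kJ m⁻²
Population F: 975.744 × 0.07 = 68.30208 kJ m⁻²
Population G: 68.30208 × 0.2 = 13.660416 kJ m⁻²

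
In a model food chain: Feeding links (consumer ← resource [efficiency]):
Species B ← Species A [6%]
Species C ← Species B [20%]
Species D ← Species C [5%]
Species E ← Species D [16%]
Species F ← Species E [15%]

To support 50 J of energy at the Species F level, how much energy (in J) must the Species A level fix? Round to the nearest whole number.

3472222 J

Cumulative transfer efficiency: 0.06 × 0.2 × 0.05 × 0.16 × 0.15 = 0.0000144
Species A energy = 50 / 0.0000144 = 3472222 J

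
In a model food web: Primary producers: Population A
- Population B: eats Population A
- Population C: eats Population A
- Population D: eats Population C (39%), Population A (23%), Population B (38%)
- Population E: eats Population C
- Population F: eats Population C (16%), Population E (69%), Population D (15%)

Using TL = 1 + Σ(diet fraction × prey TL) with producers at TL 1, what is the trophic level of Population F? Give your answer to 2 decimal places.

Population B: 1 + 1 = 2
Population C: 1 + 1 = 2
Population D: 1 + (0.39×2 + 0.23×1 + 0.38×2) = 2.77
Population E: 1 + 2 = 3
Population F: 1 + (0.16×2 + 0.69×3 + 0.15×2.77) = 3.8055

3.81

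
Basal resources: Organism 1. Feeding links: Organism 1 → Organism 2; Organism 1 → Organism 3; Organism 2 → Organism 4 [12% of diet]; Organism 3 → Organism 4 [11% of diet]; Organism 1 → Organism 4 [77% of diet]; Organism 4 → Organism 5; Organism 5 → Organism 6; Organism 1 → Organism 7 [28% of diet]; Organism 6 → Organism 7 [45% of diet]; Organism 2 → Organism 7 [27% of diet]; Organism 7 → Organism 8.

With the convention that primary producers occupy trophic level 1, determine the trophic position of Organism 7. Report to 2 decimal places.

Organism 2: 1 + 1 = 2
Organism 3: 1 + 1 = 2
Organism 4: 1 + (0.12×2 + 0.11×2 + 0.77×1) = 2.23
Organism 5: 1 + 2.23 = 3.23
Organism 6: 1 + 3.23 = 4.23
Organism 7: 1 + (0.28×1 + 0.45×4.23 + 0.27×2) = 3.7235
Organism 8: 1 + 3.7235 = 4.7235

3.72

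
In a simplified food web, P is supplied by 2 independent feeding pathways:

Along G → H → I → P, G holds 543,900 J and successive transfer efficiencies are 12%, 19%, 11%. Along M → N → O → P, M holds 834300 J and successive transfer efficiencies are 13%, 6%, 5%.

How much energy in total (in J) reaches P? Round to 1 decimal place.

Via G: 543900 × 0.12 × 0.19 × 0.11 = 1364.1012 J
Via M: 834300 × 0.13 × 0.06 × 0.05 = 325.377 J
Total at P: 1364.1012 + 325.377 = 1689.4782 J

1689.5 J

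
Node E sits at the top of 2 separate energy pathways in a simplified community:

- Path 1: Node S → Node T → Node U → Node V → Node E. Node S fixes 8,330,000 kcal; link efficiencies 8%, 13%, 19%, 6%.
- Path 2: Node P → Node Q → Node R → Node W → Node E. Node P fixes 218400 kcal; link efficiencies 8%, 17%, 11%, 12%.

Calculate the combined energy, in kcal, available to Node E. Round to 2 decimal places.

Path 1: 8330000 × 0.08 × 0.13 × 0.19 × 0.06 = 987.6048 kcal
Path 2: 218400 × 0.08 × 0.17 × 0.11 × 0.12 = 39.207168 kcal
Total at Node E: 987.6048 + 39.207168 = 1026.811968 kcal

1026.81 kcal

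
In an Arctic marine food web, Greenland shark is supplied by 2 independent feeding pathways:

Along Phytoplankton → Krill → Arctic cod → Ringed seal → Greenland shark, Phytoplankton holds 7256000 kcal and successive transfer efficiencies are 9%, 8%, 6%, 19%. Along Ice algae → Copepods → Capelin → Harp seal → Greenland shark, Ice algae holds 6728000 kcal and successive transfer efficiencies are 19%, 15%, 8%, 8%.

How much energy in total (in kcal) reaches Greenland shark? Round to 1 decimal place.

1822.8 kcal

Via Phytoplankton: 7256000 × 0.09 × 0.08 × 0.06 × 0.19 = 595.57248 kcal
Via Ice algae: 6728000 × 0.19 × 0.15 × 0.08 × 0.08 = 1227.1872 kcal
Total at Greenland shark: 595.57248 + 1227.1872 = 1822.75968 kcal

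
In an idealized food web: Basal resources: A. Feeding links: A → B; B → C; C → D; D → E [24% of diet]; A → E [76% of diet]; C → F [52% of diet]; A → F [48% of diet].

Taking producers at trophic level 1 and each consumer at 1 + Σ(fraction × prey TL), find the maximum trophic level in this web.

4

B: 1 + 1 = 2
C: 1 + 2 = 3
D: 1 + 3 = 4
E: 1 + (0.24×4 + 0.76×1) = 2.72
F: 1 + (0.52×3 + 0.48×1) = 3.04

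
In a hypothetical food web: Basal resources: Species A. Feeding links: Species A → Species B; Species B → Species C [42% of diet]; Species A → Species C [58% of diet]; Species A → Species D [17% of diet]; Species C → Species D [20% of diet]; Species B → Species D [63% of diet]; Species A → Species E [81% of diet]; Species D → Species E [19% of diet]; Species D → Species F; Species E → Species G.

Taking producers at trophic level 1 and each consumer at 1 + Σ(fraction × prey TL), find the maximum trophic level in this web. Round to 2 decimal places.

3.91

Species B: 1 + 1 = 2
Species C: 1 + (0.42×2 + 0.58×1) = 2.42
Species D: 1 + (0.17×1 + 0.2×2.42 + 0.63×2) = 2.914
Species E: 1 + (0.81×1 + 0.19×2.914) = 2.36366
Species F: 1 + 2.914 = 3.914
Species G: 1 + 2.36366 = 3.36366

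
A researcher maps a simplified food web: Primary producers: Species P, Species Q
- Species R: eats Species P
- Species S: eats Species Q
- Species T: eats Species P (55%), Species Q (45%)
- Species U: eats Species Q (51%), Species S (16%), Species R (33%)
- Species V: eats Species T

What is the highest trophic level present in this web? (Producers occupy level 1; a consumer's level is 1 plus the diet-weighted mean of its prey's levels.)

Species R: 1 + 1 = 2
Species S: 1 + 1 = 2
Species T: 1 + (0.55×1 + 0.45×1) = 2
Species U: 1 + (0.51×1 + 0.16×2 + 0.33×2) = 2.49
Species V: 1 + 2 = 3

3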